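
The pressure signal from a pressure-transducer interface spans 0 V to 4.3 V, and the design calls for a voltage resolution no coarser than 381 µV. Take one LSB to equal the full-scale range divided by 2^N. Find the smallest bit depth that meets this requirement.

Span = 4.3 V.
Levels needed ≥ 4.3/381 µV = 11290. 2^14 = 16384 suffices, so N_min = 14.

14 bits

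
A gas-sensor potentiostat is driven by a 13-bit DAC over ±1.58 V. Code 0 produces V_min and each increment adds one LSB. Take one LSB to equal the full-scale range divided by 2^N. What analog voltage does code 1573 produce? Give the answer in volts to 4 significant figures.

-0.9732 V

Range = 1.58 − (-1.58) = 3.16 V. LSB = 3.16 V / 2^13.
Output = V_min + (1573/8192) × range = -1.58 + 0.192017 × 3.16 V
      = -1.58 + 0.606772 = -0.973228 V.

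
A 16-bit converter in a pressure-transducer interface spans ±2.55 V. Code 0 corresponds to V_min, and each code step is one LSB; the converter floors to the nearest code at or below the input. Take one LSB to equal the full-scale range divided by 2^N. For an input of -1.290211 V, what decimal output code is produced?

16188

Full-scale range = 2.55 V − (-2.55 V) = 5.1 V. LSB = 5.1 V / 2^16 ≈ 77.82 µV.
code = ⌊(V_in − V_min)/LSB⌋ = ⌊(V_in − V_min) × 2^16 / range⌋
     = ⌊(-1.290211 − (-2.55)) × 65536 / 5.1⌋ = ⌊1.259789 × 65536/5.1⌋
     = ⌊16188.536⌋ = 16188.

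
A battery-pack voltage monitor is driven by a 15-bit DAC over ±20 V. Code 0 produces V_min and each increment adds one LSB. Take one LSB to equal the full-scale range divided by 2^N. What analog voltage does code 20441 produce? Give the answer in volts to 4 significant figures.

4.952 V

Span: 20 V − (-20 V) = 40 V. LSB = 40 V / 2^15.
Output = V_min + (20441/32768) × range = -20 + 0.623810 × 40 V
      = -20 V + 24.9524 V = 4.95239 V.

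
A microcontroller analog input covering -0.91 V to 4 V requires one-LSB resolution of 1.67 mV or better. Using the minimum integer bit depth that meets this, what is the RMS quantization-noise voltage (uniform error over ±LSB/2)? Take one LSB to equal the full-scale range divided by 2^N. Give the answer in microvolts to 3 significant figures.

Full-scale range = 4 V − (-0.91 V) = 4.91 V.
Required number of levels: 4.91/1.67 mV = 2940.1; smallest N with 2^N ≥ that is 12.
LSB = 4.91 V / 2^12 = 1.1987 mV.
V_rms = LSB/√12 = 346 µV.

346 µV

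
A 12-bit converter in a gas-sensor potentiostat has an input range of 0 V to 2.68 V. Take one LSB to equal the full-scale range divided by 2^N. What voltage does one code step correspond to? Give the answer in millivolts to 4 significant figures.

0.6543 mV

Span = 2.68 V.
2^12 = 4096 levels.
LSB = 2.68 V ÷ 2^12 = 2.68/4096 V = 0.6543 mV.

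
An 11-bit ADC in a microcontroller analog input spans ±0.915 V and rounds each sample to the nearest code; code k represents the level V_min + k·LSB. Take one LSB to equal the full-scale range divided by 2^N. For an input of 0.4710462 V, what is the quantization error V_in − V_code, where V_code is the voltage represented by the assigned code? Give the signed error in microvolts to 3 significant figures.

Full-scale range = 0.915 V − (-0.915 V) = 1.83 V. LSB = 1.83 V / 2^11 ≈ 0.8936 mV.
(V_in − V_min)/LSB = (0.4710462 − (-0.915)) × 2048/1.83 = 1551.1599 → nearest code k = 1551.
V_code = V_min + k × range/2^11 = -0.915 + 1551 × 1.83/2048 = 0.4709033203 V.
Error = V_in − V_code = 0.4710462 − (0.4709033203) = +143 µV.

+143 µV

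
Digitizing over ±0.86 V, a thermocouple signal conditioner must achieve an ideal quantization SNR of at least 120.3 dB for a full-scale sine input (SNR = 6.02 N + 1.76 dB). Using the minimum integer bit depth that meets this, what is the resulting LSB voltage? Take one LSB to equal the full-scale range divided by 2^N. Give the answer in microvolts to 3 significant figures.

1.64 µV

Span: 0.86 V − (-0.86 V) = 1.72 V.
6.02 N + 1.76 ≥ 120.3 gives N ≥ 19.691, so the minimum integer is 20.
LSB = 1.72 V ÷ 2^20 = 1.72/1048576 V = 1.64 µV.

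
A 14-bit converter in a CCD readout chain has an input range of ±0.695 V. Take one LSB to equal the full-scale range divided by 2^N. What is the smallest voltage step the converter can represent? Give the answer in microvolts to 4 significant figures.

84.84 µV

Span: 0.695 V − (-0.695 V) = 1.39 V.
Number of codes = 2^14 = 16384.
LSB = 1.39 V ÷ 2^14 = 1.39/16384 V = 84.84 µV.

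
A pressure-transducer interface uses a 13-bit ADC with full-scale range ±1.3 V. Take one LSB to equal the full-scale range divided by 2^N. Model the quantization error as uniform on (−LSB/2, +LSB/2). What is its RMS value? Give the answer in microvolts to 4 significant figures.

91.62 µV

Full-scale range = 1.3 V − (-1.3 V) = 2.6 V.
LSB = 2.6 V / 2^13 = 317.383 µV.
For a uniform distribution on [−LSB/2, +LSB/2], V_rms = LSB/√12 = 317.383 µV/3.4641 = 91.62 µV.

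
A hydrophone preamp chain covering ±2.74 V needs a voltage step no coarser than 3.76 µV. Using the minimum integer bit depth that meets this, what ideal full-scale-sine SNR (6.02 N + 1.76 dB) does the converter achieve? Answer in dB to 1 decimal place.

128.2 dB

Range = 2.74 − (-2.74) = 5.48 V.
Levels needed ≥ 5.48/3.76 µV = 1.457e6. 2^21 = 2097152 suffices, so N_min = 21.
SNR = 6.02 × 21 + 1.76 = 128.18 dB.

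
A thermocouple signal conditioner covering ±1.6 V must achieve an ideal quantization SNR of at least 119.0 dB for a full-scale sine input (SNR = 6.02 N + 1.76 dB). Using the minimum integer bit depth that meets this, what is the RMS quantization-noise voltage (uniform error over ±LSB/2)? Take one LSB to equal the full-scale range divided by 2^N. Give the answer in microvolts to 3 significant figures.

Span: 1.6 V − (-1.6 V) = 3.2 V.
Solving 6.02 N ≥ 119.0 − 1.76: N ≥ 19.475. Round up → N = 20.
One LSB is 3.2 V / 1048576 = 3.0518 µV.
RMS noise = LSB/√12 = 0.881 µV.

0.881 µV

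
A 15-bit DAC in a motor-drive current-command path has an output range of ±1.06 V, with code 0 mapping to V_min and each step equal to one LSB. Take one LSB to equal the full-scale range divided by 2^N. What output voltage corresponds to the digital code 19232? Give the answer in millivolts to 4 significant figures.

Full-scale range = 1.06 V − (-1.06 V) = 2.12 V. LSB = 2.12 V / 2^15.
V_out = -1.06 + 19232 × (2.12/32768) V
      = -1.06 + 1.24426 = 0.184258 V.

184.3 mV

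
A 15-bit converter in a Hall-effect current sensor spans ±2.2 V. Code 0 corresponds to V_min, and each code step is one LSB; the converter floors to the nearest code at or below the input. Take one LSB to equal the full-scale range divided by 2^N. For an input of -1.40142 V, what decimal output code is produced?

Full-scale range = 2.2 V − (-2.2 V) = 4.4 V. LSB = 4.4 V / 2^15 ≈ 134.3 µV.
(V_in − V_min) × 2^15/range = (-1.40142 − (-2.2)) × 32768/4.4 = 5947.243.
Floor → code = 5947.

5947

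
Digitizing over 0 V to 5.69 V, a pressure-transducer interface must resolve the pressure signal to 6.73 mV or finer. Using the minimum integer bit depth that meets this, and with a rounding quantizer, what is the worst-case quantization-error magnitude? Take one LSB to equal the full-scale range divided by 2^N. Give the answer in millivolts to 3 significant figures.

2.78 mV

Full-scale range = 5.69 V.
5.69 V / 6.73 mV = 845.5. Since 2^9 = 512 and 2^10 = 1024, N = 10.
LSB = 5.69 V / 2^10 = 5.5566 mV.
Half an LSB is 2.78 mV.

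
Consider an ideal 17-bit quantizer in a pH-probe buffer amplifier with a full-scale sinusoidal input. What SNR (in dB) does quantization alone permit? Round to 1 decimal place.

104.1 dB

SNR = 6.02·17 + 1.76 = 104.10 dB.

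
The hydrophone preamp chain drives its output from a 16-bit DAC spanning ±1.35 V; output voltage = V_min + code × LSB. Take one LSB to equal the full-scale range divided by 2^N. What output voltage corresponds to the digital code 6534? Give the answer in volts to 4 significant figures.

Full-scale range = 1.35 V − (-1.35 V) = 2.7 V. LSB = 2.7 V / 2^16.
V_out = V_min + code × LSB = -1.35 V + 6534 × 2.7 V / 65536
      = -1.35 V + 0.269193 V = -1.08081 V.

-1.081 V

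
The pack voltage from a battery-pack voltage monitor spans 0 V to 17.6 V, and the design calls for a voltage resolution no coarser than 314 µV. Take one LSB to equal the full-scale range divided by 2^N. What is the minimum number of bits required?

Full-scale range = 17.6 V.
Required number of levels: 17.6/314 µV = 56051; smallest N with 2^N ≥ that is 16.

16 bits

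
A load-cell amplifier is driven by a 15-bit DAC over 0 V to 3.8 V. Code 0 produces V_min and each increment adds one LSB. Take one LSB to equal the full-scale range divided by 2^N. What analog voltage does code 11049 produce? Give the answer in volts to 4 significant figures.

Range is 3.8 V. LSB = 3.8 V / 2^15.
Output = V_min + (11049/32768) × range = 0 + 0.337189 × 3.8 V
      = 0 V + 1.28132 V = 1.28132 V.

1.281 V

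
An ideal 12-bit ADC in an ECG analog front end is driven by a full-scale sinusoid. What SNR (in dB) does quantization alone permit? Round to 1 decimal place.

Ideal quantization SNR: 6.02 × 12 + 1.76 dB = 74.0 dB.

74.0 dB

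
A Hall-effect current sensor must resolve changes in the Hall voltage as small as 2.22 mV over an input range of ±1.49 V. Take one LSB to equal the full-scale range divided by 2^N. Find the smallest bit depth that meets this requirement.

The full-scale span is 1.49 − (-1.49) = 2.98 V.
2.98 V / 2.22 mV = 1342. Since 2^10 = 1024 and 2^11 = 2048, N = 11.

11 bits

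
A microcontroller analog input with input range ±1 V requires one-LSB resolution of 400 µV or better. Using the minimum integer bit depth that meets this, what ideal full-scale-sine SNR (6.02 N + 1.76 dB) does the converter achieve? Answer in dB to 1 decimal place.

The full-scale span is 1 − (-1) = 2 V.
2 V / 400 µV = 5000. Since 2^12 = 4096 and 2^13 = 8192, N = 13.
Ideal SNR at N = 13: 6.02·13 + 1.76 = 80.0 dB.

80.0 dB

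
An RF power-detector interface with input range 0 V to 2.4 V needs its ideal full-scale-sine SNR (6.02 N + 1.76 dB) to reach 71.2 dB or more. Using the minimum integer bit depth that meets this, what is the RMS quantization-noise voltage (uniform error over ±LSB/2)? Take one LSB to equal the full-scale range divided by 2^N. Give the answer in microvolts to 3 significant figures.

169 µV

Full-scale range = 2.4 V.
Solving 6.02 N ≥ 71.2 − 1.76: N ≥ 11.535. Round up → N = 12.
LSB = 2.4 V ÷ 2^12 = 2.4/4096 V = 0.58594 mV.
V_rms = LSB/√12 = 169 µV.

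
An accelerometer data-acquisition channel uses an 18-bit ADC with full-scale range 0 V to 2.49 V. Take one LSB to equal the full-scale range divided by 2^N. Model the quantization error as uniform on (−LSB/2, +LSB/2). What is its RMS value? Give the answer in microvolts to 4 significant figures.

V_FS = 2.49 V.
One LSB is 2.49 V / 262144 = 9.49860 µV.
V_rms = LSB/√12 = 9.49860 µV / √12 = 2.742 µV.

2.742 µV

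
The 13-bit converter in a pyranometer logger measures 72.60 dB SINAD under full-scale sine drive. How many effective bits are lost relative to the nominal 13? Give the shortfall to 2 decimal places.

1.23 bits

Effective bits = (72.60 − 1.76)/6.02 = 11.7674.
Shortfall = 13 − 11.7674 = 1.2326 bits.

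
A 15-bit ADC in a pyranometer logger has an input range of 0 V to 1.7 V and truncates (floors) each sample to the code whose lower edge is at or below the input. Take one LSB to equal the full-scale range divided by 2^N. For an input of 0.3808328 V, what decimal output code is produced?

7340

Range is 1.7 V. LSB = 1.7 V / 2^15 ≈ 51.88 µV.
(V_in − V_min) × 2^15/range = (0.3808328 − (0)) × 32768/1.7 = 7340.664.
Floor → code = 7340.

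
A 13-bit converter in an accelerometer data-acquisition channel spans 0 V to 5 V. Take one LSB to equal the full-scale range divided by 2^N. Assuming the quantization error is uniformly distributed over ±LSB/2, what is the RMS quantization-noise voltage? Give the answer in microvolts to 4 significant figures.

Span = 5 V.
LSB = 5 V ÷ 2^13 = 5/8192 V = 0.610352 mV.
V_rms = LSB/√12 = 0.610352 mV / √12 = 176.2 µV.

176.2 µV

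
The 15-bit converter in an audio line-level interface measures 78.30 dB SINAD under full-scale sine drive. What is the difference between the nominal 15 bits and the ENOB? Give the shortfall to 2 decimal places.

ENOB = (SINAD − 1.76)/6.02 = (78.30 − 1.76)/6.02 = 12.7143 bits.
Lost resolution: 15 − 12.7143 = 2.2857 bits.

2.29 bits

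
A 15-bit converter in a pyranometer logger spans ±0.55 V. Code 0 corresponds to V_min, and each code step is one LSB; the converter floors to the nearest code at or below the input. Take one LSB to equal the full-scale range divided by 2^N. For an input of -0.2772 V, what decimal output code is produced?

8126

Full-scale range = 0.55 V − (-0.55 V) = 1.1 V. LSB = 1.1 V / 2^15 ≈ 33.57 µV.
(V_in − V_min) × 2^15/range = (-0.2772 − (-0.55)) × 32768/1.1 = 8126.464.
Floor → code = 8126.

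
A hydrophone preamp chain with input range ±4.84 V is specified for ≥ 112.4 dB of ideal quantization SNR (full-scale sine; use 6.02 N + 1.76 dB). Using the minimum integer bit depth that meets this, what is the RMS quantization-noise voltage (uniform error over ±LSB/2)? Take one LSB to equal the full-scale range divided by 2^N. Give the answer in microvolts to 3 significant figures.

Full-scale range = 4.84 V − (-4.84 V) = 9.68 V.
6.02 N + 1.76 ≥ 112.4 gives N ≥ 18.379, so the minimum integer is 19.
One LSB is 9.68 V / 524288 = 18.463 µV.
σ_q = LSB/√12 = 18.463 µV/3.4641 = 5.33 µV.

5.33 µV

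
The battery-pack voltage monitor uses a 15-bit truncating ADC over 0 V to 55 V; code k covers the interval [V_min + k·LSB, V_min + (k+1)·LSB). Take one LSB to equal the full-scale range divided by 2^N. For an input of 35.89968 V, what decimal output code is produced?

21388

Full-scale range = 55 V. LSB = 55 V / 2^15 ≈ 1.678 mV.
V_in − V_min = 35.89968 − (0) = 35.89968 V.
Divide by LSB: 35.89968 × 32768/55 = 21388.3766.
Truncating gives code 21388.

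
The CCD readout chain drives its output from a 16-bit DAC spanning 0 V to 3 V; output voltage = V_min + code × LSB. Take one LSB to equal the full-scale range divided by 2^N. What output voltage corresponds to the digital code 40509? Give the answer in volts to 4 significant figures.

Span = 3 V. LSB = 3 V / 2^16.
V_out = V_min + code × LSB = 0 V + 40509 × 3 V / 65536
      = 0 + 1.85435 = 1.85435 V.

1.854 V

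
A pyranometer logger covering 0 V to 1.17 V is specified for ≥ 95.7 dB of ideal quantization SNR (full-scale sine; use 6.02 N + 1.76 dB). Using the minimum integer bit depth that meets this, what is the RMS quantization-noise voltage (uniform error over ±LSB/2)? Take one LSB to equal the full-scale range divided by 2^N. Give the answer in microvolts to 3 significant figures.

Span = 1.17 V.
Required N = ⌈(95.7 − 1.76)/6.02⌉ = ⌈15.605⌉ = 16.
LSB = 1.17 V / 2^16 = 17.853 µV.
RMS noise = LSB/√12 = 5.15 µV.

5.15 µV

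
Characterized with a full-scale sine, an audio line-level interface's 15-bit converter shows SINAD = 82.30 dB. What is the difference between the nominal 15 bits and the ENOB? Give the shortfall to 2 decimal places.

1.62 bits

N_eff = (82.30 − 1.76)/6.02 = 13.3787 bits.
Shortfall = 15 − 13.3787 = 1.6213 bits.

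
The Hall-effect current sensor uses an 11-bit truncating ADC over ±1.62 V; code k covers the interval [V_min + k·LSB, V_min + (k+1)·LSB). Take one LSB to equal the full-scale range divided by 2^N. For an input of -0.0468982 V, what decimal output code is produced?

994

Range = 1.62 − (-1.62) = 3.24 V. LSB = 3.24 V / 2^11 ≈ 1.582 mV.
(V_in − V_min) × 2^11/range = (-0.0468982 − (-1.62)) × 2048/3.24 = 994.356.
Floor → code = 994.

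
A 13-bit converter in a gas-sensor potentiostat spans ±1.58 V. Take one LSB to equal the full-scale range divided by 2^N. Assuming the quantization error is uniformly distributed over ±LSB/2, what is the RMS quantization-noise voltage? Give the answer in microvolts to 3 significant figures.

111 µV

Range = 1.58 − (-1.58) = 3.16 V.
LSB = 3.16 V ÷ 2^13 = 3.16/8192 V = 385.74 µV.
For a uniform distribution on [−LSB/2, +LSB/2], V_rms = LSB/√12 = 385.74 µV/3.4641 = 111 µV.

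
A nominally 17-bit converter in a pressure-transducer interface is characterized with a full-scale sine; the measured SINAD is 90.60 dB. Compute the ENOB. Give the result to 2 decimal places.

14.76 bits

Inverting SNR = 6.02 N + 1.76: N_eff = (90.60 − 1.76)/6.02 = 14.7575.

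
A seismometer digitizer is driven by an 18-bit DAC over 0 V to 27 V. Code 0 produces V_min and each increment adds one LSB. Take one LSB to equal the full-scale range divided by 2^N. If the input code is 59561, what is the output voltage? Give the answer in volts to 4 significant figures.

6.135 V

Full-scale range = 27 V. LSB = 27 V / 2^18.
Output = V_min + (59561/262144) × range = 0 + 0.227207 × 27 V
      = 0 + 6.13459 = 6.13459 V.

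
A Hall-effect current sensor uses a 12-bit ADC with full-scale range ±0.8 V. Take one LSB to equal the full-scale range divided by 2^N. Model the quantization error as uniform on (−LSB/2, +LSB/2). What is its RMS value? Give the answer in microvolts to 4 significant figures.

Full-scale range = 0.8 V − (-0.8 V) = 1.6 V.
LSB = 1.6 V / 2^12 = 390.625 µV.
σ_q = LSB/√12 = 390.625 µV/3.4641 = 112.8 µV.

112.8 µV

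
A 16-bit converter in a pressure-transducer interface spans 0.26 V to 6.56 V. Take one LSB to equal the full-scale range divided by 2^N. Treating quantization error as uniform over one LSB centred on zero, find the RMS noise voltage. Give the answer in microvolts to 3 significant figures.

27.8 µV

Full-scale range = 6.56 V − (0.26 V) = 6.3 V.
LSB = 6.3 V ÷ 2^16 = 6.3/65536 V = 96.130 µV.
σ_q = LSB/√12 = 96.130 µV/3.4641 = 27.8 µV.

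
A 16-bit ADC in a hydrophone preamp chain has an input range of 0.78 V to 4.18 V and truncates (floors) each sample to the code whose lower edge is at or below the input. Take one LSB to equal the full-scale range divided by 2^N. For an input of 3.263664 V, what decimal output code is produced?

47873

Range = 4.18 − (0.78) = 3.4 V. LSB = 3.4 V / 2^16 ≈ 51.88 µV.
code = ⌊(V_in − V_min)/LSB⌋ = ⌊(V_in − V_min) × 2^16 / range⌋
     = ⌊(3.263664 − (0.78)) × 65536 / 3.4⌋ = ⌊2.483664 × 65536/3.4⌋
     = ⌊47873.354⌋ = 47873.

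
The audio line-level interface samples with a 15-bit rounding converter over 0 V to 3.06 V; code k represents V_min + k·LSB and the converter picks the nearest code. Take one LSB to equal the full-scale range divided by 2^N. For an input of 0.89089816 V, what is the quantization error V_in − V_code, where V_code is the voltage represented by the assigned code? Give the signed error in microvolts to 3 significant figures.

V_FS = 3.06 V. LSB = 3.06 V / 2^15 ≈ 93.38 µV.
(0.89089816 − (0)) / LSB = 0.89089816 × 32768/3.06 = 9540.1800. Nearest integer: k = 9540.
Reconstructed level: 0 + 9540 × 3.06/32768 V = 0.89088134766 V.
V_in − V_code = 0.89089816 − (0.89088134766) = +16.8 µV.

+16.8 µV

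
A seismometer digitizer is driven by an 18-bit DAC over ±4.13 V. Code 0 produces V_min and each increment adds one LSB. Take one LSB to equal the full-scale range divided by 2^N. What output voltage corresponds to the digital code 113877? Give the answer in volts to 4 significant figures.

Range = 4.13 − (-4.13) = 8.26 V. LSB = 8.26 V / 2^18.
Output = V_min + (113877/262144) × range = -4.13 + 0.434406 × 8.26 V
      = -4.13 V + 3.58820 V = -0.541804 V.

-0.5418 V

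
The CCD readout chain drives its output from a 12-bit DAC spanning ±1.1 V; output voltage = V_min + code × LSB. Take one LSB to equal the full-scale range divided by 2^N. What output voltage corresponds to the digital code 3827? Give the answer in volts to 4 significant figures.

The full-scale span is 1.1 − (-1.1) = 2.2 V. LSB = 2.2 V / 2^12.
V_out = -1.1 + 3827 × (2.2/4096) V
      = -1.1 + 2.05552 = 0.955518 V.

0.9555 V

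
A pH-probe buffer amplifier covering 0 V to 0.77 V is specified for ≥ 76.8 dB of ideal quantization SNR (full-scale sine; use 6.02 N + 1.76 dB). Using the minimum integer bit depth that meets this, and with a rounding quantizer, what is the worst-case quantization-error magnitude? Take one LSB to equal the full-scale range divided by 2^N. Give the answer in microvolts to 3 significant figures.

47.0 µV

Span = 0.77 V.
Required N = ⌈(76.8 − 1.76)/6.02⌉ = ⌈12.465⌉ = 13.
One LSB is 0.77 V / 8192 = 93.994 µV.
Half an LSB is 47.0 µV.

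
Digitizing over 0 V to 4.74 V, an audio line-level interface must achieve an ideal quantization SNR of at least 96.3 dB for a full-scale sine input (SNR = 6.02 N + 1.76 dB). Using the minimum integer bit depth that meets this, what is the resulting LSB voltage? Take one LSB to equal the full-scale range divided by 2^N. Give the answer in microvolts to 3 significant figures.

72.3 µV

Span = 4.74 V.
6.02 N + 1.76 ≥ 96.3 gives N ≥ 15.704, so the minimum integer is 16.
One LSB is 4.74 V / 65536 = 72.3 µV.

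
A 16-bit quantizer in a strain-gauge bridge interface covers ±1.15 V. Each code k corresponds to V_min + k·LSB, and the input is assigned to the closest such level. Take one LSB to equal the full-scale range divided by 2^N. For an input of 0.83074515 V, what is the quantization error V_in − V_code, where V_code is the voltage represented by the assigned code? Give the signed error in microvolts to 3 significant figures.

+6.32 µV

The full-scale span is 1.15 − (-1.15) = 2.3 V. LSB = 2.3 V / 2^16 ≈ 35.10 µV.
(V_in − V_min)/LSB = (0.83074515 − (-1.15)) × 65536/2.3 = 56439.1801 → nearest code k = 56439.
Reconstructed level: -1.15 + 56439 × 2.3/65536 V = 0.83073883057 V.
Error = V_in − V_code = 0.83074515 − (0.83073883057) = +6.32 µV.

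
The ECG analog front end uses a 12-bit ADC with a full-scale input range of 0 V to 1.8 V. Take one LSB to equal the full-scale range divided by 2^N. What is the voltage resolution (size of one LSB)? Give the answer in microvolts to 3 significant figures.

439 µV

Range is 1.8 V.
2^12 = 4096 levels.
LSB = 1.8 V / 2^12 = 439 µV.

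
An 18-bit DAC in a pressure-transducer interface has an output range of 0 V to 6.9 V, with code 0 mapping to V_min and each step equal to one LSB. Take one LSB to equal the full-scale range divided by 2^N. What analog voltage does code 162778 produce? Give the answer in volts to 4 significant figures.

4.285 V

V_FS = 6.9 V. LSB = 6.9 V / 2^18.
V_out = 0 + 162778 × (6.9/262144) V
      = 0 V + 4.28455 V = 4.28455 V.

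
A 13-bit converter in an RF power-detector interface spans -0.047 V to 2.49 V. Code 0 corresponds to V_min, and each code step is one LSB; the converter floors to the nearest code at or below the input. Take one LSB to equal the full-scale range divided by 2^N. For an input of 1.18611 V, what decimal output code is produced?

Full-scale range = 2.49 V − (-0.047 V) = 2.537 V. LSB = 2.537 V / 2^13 ≈ 309.7 µV.
V_in − V_min = 1.18611 − (-0.047) = 1.23311 V.
Divide by LSB: 1.23311 × 8192/2.537 = 3981.7253.
Truncating gives code 3981.

3981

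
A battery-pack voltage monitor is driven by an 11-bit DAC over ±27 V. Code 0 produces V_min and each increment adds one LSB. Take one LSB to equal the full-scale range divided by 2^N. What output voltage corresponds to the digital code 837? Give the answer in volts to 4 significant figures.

-4.931 V

Full-scale range = 27 V − (-27 V) = 54 V. LSB = 54 V / 2^11.
V_out = -27 + 837 × (54/2048) V
      = -27 + 22.0693 = -4.93066 V.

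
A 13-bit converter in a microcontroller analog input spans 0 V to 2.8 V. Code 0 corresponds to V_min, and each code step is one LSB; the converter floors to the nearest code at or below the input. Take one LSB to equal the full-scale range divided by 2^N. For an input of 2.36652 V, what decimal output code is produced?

Full-scale range = 2.8 V. LSB = 2.8 V / 2^13 ≈ 341.8 µV.
(V_in − V_min) × 2^13/range = (2.36652 − (0)) × 8192/2.8 = 6923.761.
Floor → code = 6923.

6923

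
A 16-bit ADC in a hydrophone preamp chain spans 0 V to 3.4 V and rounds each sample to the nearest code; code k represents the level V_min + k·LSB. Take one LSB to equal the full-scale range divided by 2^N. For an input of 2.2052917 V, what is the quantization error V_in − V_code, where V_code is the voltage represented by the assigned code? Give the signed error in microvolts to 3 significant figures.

−18.4 µV

Full-scale range = 3.4 V. LSB = 3.4 V / 2^16 ≈ 51.88 µV.
(V_in − V_min)/LSB = (2.2052917 − (0)) × 65536/3.4 = 42507.6461 → nearest code k = 42508.
V_code = 0 + (42508/65536) × 3.4 = 2.2053100586 V.
e = 2.2052917 − (2.2053100586) = −18.4 µV.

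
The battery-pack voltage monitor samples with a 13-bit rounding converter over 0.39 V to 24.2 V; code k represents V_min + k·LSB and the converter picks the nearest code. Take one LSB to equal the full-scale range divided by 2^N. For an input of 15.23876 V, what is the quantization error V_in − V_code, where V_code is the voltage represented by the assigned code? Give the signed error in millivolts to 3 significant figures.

−0.519 mV

The full-scale span is 24.2 − (0.39) = 23.81 V. LSB = 23.81 V / 2^13 ≈ 2.906 mV.
(15.23876 − (0.39)) / LSB = 14.84876 × 8192/23.81 = 5108.8216. Nearest integer: k = 5109.
V_code = V_min + k × range/2^13 = 0.39 + 5109 × 23.81/8192 = 15.23927856 V.
e = 15.23876 − (15.23927856) = −0.519 mV.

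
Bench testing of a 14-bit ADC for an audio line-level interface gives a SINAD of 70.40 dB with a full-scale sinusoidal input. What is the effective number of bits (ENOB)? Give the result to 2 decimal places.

11.40 bits

(70.40 − 1.76) / 6.02 = 68.64/6.02 = 11.4020 effective bits.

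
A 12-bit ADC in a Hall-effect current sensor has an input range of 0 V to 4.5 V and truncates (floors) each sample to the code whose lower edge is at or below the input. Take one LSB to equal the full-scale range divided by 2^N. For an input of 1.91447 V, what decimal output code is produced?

Span = 4.5 V. LSB = 4.5 V / 2^12 ≈ 1.099 mV.
(V_in − V_min) × 2^12/range = (1.91447 − (0)) × 4096/4.5 = 1742.593.
Floor → code = 1742.

1742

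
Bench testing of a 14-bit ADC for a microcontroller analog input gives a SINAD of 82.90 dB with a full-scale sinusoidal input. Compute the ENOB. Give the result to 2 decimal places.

13.48 bits

(82.90 − 1.76) / 6.02 = 81.14/6.02 = 13.4784 effective bits.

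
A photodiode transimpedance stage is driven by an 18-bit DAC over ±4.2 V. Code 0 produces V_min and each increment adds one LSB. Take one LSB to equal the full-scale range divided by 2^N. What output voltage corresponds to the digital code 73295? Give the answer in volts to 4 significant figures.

Span: 4.2 V − (-4.2 V) = 8.4 V. LSB = 8.4 V / 2^18.
Output = V_min + (73295/262144) × range = -4.2 + 0.279598 × 8.4 V
      = -4.2 + 2.34863 = -1.85137 V.

-1.851 V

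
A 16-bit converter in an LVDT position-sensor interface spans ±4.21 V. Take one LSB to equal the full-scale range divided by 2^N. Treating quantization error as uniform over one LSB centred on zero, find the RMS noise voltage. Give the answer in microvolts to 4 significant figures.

Span: 4.21 V − (-4.21 V) = 8.42 V.
LSB = 8.42 V ÷ 2^16 = 8.42/65536 V = 128.479 µV.
RMS of a uniform error over width LSB is LSB/√12 = 37.09 µV.

37.09 µV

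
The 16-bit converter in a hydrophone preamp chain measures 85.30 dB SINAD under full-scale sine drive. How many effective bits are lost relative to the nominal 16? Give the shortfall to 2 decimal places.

2.12 bits

Effective bits = (85.30 − 1.76)/6.02 = 13.8771.
Shortfall = 16 − 13.8771 = 2.1229 bits.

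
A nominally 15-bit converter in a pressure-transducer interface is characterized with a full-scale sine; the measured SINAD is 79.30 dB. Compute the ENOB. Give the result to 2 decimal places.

Inverting SNR = 6.02 N + 1.76: N_eff = (79.30 − 1.76)/6.02 = 12.8804.

12.88 bits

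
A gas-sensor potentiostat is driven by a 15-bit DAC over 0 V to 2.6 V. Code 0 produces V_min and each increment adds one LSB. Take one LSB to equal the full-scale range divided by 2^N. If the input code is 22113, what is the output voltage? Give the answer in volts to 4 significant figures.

Span = 2.6 V. LSB = 2.6 V / 2^15.
V_out = 0 + 22113 × (2.6/32768) V
      = 0 + 1.75457 = 1.75457 V.

1.755 V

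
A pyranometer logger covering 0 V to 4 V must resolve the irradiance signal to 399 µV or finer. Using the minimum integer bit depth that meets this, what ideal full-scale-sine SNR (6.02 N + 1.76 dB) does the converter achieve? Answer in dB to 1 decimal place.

86.0 dB

Full-scale range = 4 V.
4 V / 399 µV = 10030. Since 2^13 = 8192 and 2^14 = 16384, N = 14.
Ideal SNR at N = 14: 6.02·14 + 1.76 = 86.0 dB.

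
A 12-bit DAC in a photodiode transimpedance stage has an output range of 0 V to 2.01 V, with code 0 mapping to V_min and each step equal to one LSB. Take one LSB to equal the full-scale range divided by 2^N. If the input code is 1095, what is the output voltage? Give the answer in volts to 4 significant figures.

0.5373 V

Full-scale range = 2.01 V. LSB = 2.01 V / 2^12.
V_out = V_min + code × LSB = 0 V + 1095 × 2.01 V / 4096
      = 0 V + 0.537341 V = 0.537341 V.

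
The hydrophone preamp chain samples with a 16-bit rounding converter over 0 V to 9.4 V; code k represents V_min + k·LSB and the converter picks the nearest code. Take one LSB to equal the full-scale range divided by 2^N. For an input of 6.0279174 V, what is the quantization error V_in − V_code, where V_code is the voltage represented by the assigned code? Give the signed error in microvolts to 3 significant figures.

+18.2 µV

Range is 9.4 V. LSB = 9.4 V / 2^16 ≈ 143.4 µV.
(V_in − V_min)/LSB = (6.0279174 − (0)) × 65536/9.4 = 42026.1271 → nearest code k = 42026.
V_code = 0 + (42026/65536) × 9.4 = 6.0278991699 V.
e = 6.0279174 − (6.0278991699) = +18.2 µV.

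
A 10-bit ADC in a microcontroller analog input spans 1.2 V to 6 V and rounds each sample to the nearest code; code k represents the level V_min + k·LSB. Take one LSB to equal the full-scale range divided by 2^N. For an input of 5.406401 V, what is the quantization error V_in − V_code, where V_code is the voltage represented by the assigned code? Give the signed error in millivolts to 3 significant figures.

+1.71 mV

The full-scale span is 6 − (1.2) = 4.8 V. LSB = 4.8 V / 2^10 ≈ 4.688 mV.
(5.406401 − (1.2)) / LSB = 4.206401 × 1024/4.8 = 897.3655. Nearest integer: k = 897.
V_code = V_min + k × range/2^10 = 1.2 + 897 × 4.8/1024 = 5.404687500 V.
V_in − V_code = 5.406401 − (5.404687500) = +1.71 mV.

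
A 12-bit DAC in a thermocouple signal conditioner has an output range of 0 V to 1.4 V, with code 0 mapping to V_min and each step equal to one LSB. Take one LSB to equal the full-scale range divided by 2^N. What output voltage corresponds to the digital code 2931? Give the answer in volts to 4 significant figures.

V_FS = 1.4 V. LSB = 1.4 V / 2^12.
V_out = 0 + 2931 × (1.4/4096) V
      = 0 V + 1.00181 V = 1.00181 V.

1.002 V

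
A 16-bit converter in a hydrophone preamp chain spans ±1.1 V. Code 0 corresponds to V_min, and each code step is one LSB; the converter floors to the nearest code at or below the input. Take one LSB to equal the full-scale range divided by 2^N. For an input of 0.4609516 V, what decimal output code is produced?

46499

Span: 1.1 V − (-1.1 V) = 2.2 V. LSB = 2.2 V / 2^16 ≈ 33.57 µV.
code = ⌊(V_in − V_min)/LSB⌋ = ⌊(V_in − V_min) × 2^16 / range⌋
     = ⌊(0.4609516 − (-1.1)) × 65536 / 2.2⌋ = ⌊1.5609516 × 65536/2.2⌋
     = ⌊46499.329⌋ = 46499.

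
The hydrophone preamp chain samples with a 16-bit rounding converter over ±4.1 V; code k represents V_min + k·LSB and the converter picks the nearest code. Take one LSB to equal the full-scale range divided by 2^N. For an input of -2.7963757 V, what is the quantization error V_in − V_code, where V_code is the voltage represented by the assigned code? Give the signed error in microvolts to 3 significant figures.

The full-scale span is 4.1 − (-4.1) = 8.2 V. LSB = 8.2 V / 2^16 ≈ 125.1 µV.
(-2.7963757 − (-4.1)) / LSB = 1.3036243 × 65536/8.2 = 10418.8198. Nearest integer: k = 10419.
V_code = V_min + k × range/2^16 = -4.1 + 10419 × 8.2/65536 = -2.7963531494 V.
V_in − V_code = -2.7963757 − (-2.7963531494) = −22.6 µV.

−22.6 µV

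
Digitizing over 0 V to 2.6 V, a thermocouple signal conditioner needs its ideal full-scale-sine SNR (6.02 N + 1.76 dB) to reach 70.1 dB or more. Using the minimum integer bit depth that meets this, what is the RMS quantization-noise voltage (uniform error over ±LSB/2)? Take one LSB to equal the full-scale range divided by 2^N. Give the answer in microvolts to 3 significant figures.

V_FS = 2.6 V.
Solving 6.02 N ≥ 70.1 − 1.76: N ≥ 11.352. Round up → N = 12.
Step size = 2.6/4096 V = 0.63477 mV.
V_rms = LSB/√12 = 183 µV.

183 µV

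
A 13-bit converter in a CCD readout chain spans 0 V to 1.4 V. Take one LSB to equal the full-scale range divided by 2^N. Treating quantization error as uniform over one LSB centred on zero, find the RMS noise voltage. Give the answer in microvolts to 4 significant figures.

49.33 µV

Range is 1.4 V.
Step size = 1.4/8192 V = 170.898 µV.
σ_q = LSB/√12 = 170.898 µV/3.4641 = 49.33 µV.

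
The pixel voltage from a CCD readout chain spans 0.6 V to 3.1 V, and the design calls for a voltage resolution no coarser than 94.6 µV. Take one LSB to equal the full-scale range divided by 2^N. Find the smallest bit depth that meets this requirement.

15 bits

The full-scale span is 3.1 − (0.6) = 2.5 V.
Need 2^N ≥ 2.5 V / 94.6 µV = 26430 → N_min = 15.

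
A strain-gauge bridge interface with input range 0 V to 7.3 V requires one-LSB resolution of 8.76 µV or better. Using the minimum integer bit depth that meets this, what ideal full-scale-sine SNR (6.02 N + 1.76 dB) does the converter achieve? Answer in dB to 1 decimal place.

122.2 dB

Full-scale range = 7.3 V.
Required number of levels: 7.3/8.76 µV = 833330; smallest N with 2^N ≥ that is 20.
Ideal SNR at N = 20: 6.02·20 + 1.76 = 122.2 dB.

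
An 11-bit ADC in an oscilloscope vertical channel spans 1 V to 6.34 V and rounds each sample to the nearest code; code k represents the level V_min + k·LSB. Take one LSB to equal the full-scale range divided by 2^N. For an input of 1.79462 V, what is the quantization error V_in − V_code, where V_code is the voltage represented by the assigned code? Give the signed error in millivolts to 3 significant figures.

The full-scale span is 6.34 − (1) = 5.34 V. LSB = 5.34 V / 2^11 ≈ 2.607 mV.
(V_in − V_min)/LSB = (1.79462 − (1)) × 2048/5.34 = 304.7531 → nearest code k = 305.
V_code = V_min + k × range/2^11 = 1 + 305 × 5.34/2048 = 1.795263672 V.
e = 1.79462 − (1.795263672) = −0.644 mV.

−0.644 mV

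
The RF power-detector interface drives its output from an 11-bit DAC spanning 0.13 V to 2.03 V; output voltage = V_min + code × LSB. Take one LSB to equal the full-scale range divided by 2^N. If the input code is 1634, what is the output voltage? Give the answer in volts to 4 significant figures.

Range = 2.03 − (0.13) = 1.9 V. LSB = 1.9 V / 2^11.
Output = V_min + (1634/2048) × range = 0.13 + 0.797852 × 1.9 V
      = 0.13 V + 1.51592 V = 1.64592 V.

1.646 V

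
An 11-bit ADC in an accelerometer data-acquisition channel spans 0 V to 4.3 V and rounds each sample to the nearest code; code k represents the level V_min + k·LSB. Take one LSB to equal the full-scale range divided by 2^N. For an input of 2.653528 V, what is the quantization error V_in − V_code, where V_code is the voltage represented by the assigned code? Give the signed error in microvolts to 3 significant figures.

−378 µV

Full-scale range = 4.3 V. LSB = 4.3 V / 2^11 ≈ 2.100 mV.
(V_in − V_min)/LSB = (2.653528 − (0)) × 2048/4.3 = 1263.8198 → nearest code k = 1264.
V_code = 0 + (1264/2048) × 4.3 = 2.653906250 V.
Error = V_in − V_code = 2.653528 − (2.653906250) = −378 µV.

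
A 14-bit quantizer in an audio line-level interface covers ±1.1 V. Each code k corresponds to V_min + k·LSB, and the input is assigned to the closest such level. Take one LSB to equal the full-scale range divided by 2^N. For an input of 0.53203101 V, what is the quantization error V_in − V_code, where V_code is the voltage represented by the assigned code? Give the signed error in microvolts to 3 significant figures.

+24.2 µV

Full-scale range = 1.1 V − (-1.1 V) = 2.2 V. LSB = 2.2 V / 2^14 ≈ 134.3 µV.
Position in LSBs: (0.53203101 − (-1.1)) × 16384/2.2 = 12154.1800; rounding gives k = 12154.
V_code = -1.1 + (12154/16384) × 2.2 = 0.53200683594 V.
V_in − V_code = 0.53203101 − (0.53200683594) = +24.2 µV.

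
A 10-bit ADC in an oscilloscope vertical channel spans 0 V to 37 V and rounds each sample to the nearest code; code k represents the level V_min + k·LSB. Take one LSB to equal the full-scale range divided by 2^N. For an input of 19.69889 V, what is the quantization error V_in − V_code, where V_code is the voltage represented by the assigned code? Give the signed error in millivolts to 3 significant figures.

+6.51 mV

Span = 37 V. LSB = 37 V / 2^10 ≈ 36.13 mV.
(19.69889 − (0)) / LSB = 19.69889 × 1024/37 = 545.1801. Nearest integer: k = 545.
V_code = 0 + (545/1024) × 37 = 19.69238281 V.
e = 19.69889 − (19.69238281) = +6.51 mV.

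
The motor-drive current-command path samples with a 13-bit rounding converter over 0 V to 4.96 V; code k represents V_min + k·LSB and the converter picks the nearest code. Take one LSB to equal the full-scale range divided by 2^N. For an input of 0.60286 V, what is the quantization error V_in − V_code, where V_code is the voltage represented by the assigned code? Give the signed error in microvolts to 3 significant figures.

Full-scale range = 4.96 V. LSB = 4.96 V / 2^13 ≈ 0.6055 mV.
(V_in − V_min)/LSB = (0.60286 − (0)) × 8192/4.96 = 995.6914 → nearest code k = 996.
V_code = 0 + (996/8192) × 4.96 = 0.6030468750 V.
e = 0.60286 − (0.6030468750) = −187 µV.

−187 µV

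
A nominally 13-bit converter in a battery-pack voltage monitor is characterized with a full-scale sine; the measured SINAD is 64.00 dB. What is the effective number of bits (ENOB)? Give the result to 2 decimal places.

10.34 bits

ENOB = (SINAD − 1.76) / 6.02 = (64.00 − 1.76) / 6.02 = 62.24 / 6.02 = 10.3389.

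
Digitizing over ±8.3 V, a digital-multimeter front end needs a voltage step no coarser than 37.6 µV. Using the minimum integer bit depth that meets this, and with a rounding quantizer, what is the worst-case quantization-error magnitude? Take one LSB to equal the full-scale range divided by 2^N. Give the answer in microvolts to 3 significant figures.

The full-scale span is 8.3 − (-8.3) = 16.6 V.
Required number of levels: 16.6/37.6 µV = 441490; smallest N with 2^N ≥ that is 19.
One LSB is 16.6 V / 524288 = 31.662 µV.
|e|_max = LSB/2 = 15.8 µV.

15.8 µV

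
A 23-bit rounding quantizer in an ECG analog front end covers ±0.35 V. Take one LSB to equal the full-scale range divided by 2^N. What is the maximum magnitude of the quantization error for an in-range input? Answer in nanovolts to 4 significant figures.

41.72 nV

Range = 0.35 − (-0.35) = 0.7 V.
One LSB is 0.7 V / 8388608 = 83.4465 nV.
Worst-case error for round-to-nearest is half an LSB: 41.72 nV.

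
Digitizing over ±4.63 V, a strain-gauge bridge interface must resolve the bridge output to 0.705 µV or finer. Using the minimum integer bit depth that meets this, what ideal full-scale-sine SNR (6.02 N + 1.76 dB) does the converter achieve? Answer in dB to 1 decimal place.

146.2 dB

Span: 4.63 V − (-4.63 V) = 9.26 V.
Need 2^N ≥ 9.26 V / 0.705 µV = 1.313e7 → N_min = 24.
Ideal SNR at N = 24: 6.02·24 + 1.76 = 146.2 dB.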